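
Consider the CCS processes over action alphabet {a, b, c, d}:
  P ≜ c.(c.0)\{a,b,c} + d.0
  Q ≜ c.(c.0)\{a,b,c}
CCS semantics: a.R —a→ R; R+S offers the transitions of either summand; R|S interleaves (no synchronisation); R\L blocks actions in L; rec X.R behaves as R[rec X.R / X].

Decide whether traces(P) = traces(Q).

P's transition system — 3 states:
  m0 = c.(c.0)\{a,b,c} + d.0 → =c=> m1, =d=> m2
  m1 = (c.0)\{a,b,c} → ·
  m2 = 0 → ·
Q's transition system — 2 states:
  n0 = c.(c.0)\{a,b,c} → =c=> n1
  n1 = (c.0)\{a,b,c} → ·
Executing d from P (initial set {m0}):
  step 1 (d): {m2}
  — P admits the full trace.
Executing d from Q (initial set {n0}):
  step 1 (d): no successor for Q

NO — witness ⟨d⟩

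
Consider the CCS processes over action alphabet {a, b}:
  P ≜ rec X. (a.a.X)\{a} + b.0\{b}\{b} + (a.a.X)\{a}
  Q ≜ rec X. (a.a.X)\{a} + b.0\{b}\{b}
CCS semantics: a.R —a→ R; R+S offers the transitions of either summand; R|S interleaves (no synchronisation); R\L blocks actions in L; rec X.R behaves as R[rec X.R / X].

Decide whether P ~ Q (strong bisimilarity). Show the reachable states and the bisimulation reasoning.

LTS(P): 2 reachable states
  m0 = rec X. (a.a.X)\{a} + b.0\{b}\{b} + (a.a.X)\{a} :: -b-> m1
  m1 = 0\{b}\{b} :: ·
LTS(Q): 2 reachable states
  n0 = rec X. (a.a.X)\{a} + b.0\{b}\{b} :: -b-> n1
  n1 = 0\{b}\{b} :: ·
Partition-refinement fixed point:
  B0 = {m0, n0}
  B1 = {m1, n1}
m0 ∈ B0, n0 ∈ B0 → same block

bisimilar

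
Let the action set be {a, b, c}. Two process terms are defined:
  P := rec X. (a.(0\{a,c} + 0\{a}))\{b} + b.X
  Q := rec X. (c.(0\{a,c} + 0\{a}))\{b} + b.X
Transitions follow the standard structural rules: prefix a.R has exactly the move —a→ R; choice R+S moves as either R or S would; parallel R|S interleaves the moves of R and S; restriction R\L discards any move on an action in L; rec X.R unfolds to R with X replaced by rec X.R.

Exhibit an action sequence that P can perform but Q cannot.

Reachable graph of P (2 states):
  u0 = rec X. (a.(0\{a,c} + 0\{a}))\{b} + b.X has moves ··a··> u1, ··b··> u0
  u1 = (0\{a,c} + 0\{a})\{b} has moves ∅
Reachable graph of Q (2 states):
  v0 = rec X. (c.(0\{a,c} + 0\{a}))\{b} + b.X has moves ··b··> v0, ··c··> v1
  v1 = (0\{a,c} + 0\{a})\{b} has moves ∅
Run σ = ⟨a⟩ on P: start {u0}
  step 1 (a): {u1}
  — P admits the full trace.
Run σ = ⟨a⟩ on Q: start {v0}
  step 1 (a): no successor for Q

a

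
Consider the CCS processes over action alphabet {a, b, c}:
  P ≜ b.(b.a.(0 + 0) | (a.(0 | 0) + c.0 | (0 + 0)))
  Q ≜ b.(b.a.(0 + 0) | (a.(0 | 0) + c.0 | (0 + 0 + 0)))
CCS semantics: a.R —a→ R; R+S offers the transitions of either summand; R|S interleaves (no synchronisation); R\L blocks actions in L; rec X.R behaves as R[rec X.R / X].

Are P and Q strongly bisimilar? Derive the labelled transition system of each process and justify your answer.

LTS(P): 10 reachable states
  s0 = b.(b.a.(0 + 0) | (a.(0 | 0) + c.0 | (0 + 0))) :: --b--▸ s1
  s1 = b.a.(0 + 0) | (a.(0 | 0) + c.0 | (0 + 0)) :: --a--▸ s2, --b--▸ s3, --c--▸ s4
  s2 = b.a.(0 + 0) | (0 | 0) :: --b--▸ s5
  s3 = a.(0 + 0) | (a.(0 | 0) + c.0 | (0 + 0)) :: --a--▸ s5, --a--▸ s6, --c--▸ s7
  s4 = b.a.(0 + 0) | (0 | (0 + 0)) :: --b--▸ s7
  s5 = a.(0 + 0) | (0 | 0) :: --a--▸ s8
  s6 = (0 + 0) | (a.(0 | 0) + c.0 | (0 + 0)) :: --a--▸ s8, --c--▸ s9
  s7 = a.(0 + 0) | (0 | (0 + 0)) :: --a--▸ s9
  s8 = (0 + 0) | (0 | 0) :: stopped
  s9 = (0 + 0) | (0 | (0 + 0)) :: stopped
LTS(Q): 10 reachable states
  t0 = b.(b.a.(0 + 0) | (a.(0 | 0) + c.0 | (0 + 0 + 0))) :: --b--▸ t1
  t1 = b.a.(0 + 0) | (a.(0 | 0) + c.0 | (0 + 0 + 0)) :: --a--▸ t2, --b--▸ t3, --c--▸ t4
  t2 = b.a.(0 + 0) | (0 | 0) :: --b--▸ t5
  t3 = a.(0 + 0) | (a.(0 | 0) + c.0 | (0 + 0 + 0)) :: --a--▸ t5, --a--▸ t6, --c--▸ t7
  t4 = b.a.(0 + 0) | (0 | (0 + 0 + 0)) :: --b--▸ t7
  t5 = a.(0 + 0) | (0 | 0) :: --a--▸ t8
  t6 = (0 + 0) | (a.(0 | 0) + c.0 | (0 + 0 + 0)) :: --a--▸ t8, --c--▸ t9
  t7 = a.(0 + 0) | (0 | (0 + 0 + 0)) :: --a--▸ t9
  t8 = (0 + 0) | (0 | 0) :: stopped
  t9 = (0 + 0) | (0 | (0 + 0 + 0)) :: stopped
Coarsest stable partition (strong bisimilarity classes):
  B0 = {s0, t0}
  B1 = {s1, t1}
  B2 = {s3, t3}
  B3 = {s6, t6}
  B4 = {s8, s9, t8, t9}
  B5 = {s5, s7, t5, t7}
  B6 = {s2, s4, t2, t4}
s0 ∈ B0, t0 ∈ B0 → same block

P ~ Q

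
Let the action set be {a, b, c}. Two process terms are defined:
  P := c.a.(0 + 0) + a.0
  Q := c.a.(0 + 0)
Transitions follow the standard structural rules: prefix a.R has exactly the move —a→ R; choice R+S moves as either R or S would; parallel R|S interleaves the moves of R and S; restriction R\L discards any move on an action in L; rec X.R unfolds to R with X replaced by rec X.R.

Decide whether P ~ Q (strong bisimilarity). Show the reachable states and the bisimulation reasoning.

Reachable graph of P (4 states):
  u0 = c.a.(0 + 0) + a.0 → --a--▸ u1, --c--▸ u2
  u1 = 0 → ·
  u2 = a.(0 + 0) → --a--▸ u3
  u3 = 0 + 0 → ·
Reachable graph of Q (3 states):
  v0 = c.a.(0 + 0) → --c--▸ v1
  v1 = a.(0 + 0) → --a--▸ v2
  v2 = 0 + 0 → ·
Partition-refinement fixed point:
  B0 = {u0}
  B1 = {u2, v1}
  B2 = {u1, u3, v2}
  B3 = {v0}
u0 ∈ B0, v0 ∈ B3 → different blocks

not bisimilar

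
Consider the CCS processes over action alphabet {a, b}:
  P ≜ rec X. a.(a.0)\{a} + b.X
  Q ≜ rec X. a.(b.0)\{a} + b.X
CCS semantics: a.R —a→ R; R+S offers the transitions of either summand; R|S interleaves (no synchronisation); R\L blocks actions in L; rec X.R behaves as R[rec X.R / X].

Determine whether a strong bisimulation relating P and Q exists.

NO

Reachable graph of P (2 states):
  u0 = rec X. a.(a.0)\{a} + b.X | =a=> u1, =b=> u0
  u1 = (a.0)\{a} | ∅
Reachable graph of Q (3 states):
  v0 = rec X. a.(b.0)\{a} + b.X | =a=> v1, =b=> v0
  v1 = (b.0)\{a} | =b=> v2
  v2 = 0\{a} | ∅
Bisimilarity quotient blocks:
  B0 = {u0}
  B1 = {u1, v2}
  B2 = {v0}
  B3 = {v1}
u0 ∈ B0, v0 ∈ B2 → different blocks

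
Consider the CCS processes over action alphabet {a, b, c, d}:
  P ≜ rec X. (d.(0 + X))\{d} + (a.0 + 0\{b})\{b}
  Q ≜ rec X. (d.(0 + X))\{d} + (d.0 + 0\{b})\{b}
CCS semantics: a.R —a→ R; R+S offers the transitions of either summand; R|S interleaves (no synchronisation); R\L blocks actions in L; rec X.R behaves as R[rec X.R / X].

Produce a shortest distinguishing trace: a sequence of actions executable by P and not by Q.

a

LTS(P): 2 reachable states
  s0 = rec X. (d.(0 + X))\{d} + (a.0 + 0\{b})\{b} → —a→ s1
  s1 = 0\{b} → ·
LTS(Q): 2 reachable states
  t0 = rec X. (d.(0 + X))\{d} + (d.0 + 0\{b})\{b} → —d→ t1
  t1 = 0\{b} → ·
Run σ = ⟨a⟩ on P: start {s0}
  [1] a ⇒ {s1}
  — P admits the full trace.
Run σ = ⟨a⟩ on Q: start {t0}
  [1] a ⇒ ∅ (Q stuck)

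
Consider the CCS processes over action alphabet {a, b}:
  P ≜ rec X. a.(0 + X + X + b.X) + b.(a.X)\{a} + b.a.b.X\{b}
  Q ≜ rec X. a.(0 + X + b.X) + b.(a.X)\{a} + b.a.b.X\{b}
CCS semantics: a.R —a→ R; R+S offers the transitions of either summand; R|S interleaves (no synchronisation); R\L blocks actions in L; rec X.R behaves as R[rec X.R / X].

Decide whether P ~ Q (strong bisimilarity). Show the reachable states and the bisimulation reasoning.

Reachable graph of P (7 states):
  s0 = rec X. a.(0 + X + X + b.X) + b.(a.X)\{a} + b.a.b.X\{b} :: ··a··> s1, ··b··> s2, ··b··> s3
  s1 = 0 + (rec X. a.(0 + X + X + b.X) + b.(a.X)\{a} + b.a.b.X\{b}) + (rec X. a.(0 + X + X + b.X) + b.(a.X)\{a} + b.a.b.X\{b}) + b.(rec X. a.(0 + X + X + b.X) + b.(a.X)\{a} + b.a.b.X\{b}) :: ··a··> s1, ··b··> s0, ··b··> s2, ··b··> s3
  s2 = (a.(rec X. a.(0 + X + X + b.X) + b.(a.X)\{a} + b.a.b.X\{b}))\{a} :: stopped
  s3 = a.b.(rec X. a.(0 + X + X + b.X) + b.(a.X)\{a} + b.a.b.X\{b})\{b} :: ··a··> s4
  s4 = b.(rec X. a.(0 + X + X + b.X) + b.(a.X)\{a} + b.a.b.X\{b})\{b} :: ··b··> s5
  s5 = (rec X. a.(0 + X + X + b.X) + b.(a.X)\{a} + b.a.b.X\{b})\{b} :: ··a··> s6
  s6 = (0 + (rec X. a.(0 + X + X + b.X) + b.(a.X)\{a} + b.a.b.X\{b}) + (rec X. a.(0 + X + X + b.X) + b.(a.X)\{a} + b.a.b.X\{b}) + b.(rec X. a.(0 + X + X + b.X) + b.(a.X)\{a} + b.a.b.X\{b}))\{b} :: ··a··> s6
Reachable graph of Q (7 states):
  t0 = rec X. a.(0 + X + b.X) + b.(a.X)\{a} + b.a.b.X\{b} :: ··a··> t1, ··b··> t2, ··b··> t3
  t1 = 0 + (rec X. a.(0 + X + b.X) + b.(a.X)\{a} + b.a.b.X\{b}) + b.(rec X. a.(0 + X + b.X) + b.(a.X)\{a} + b.a.b.X\{b}) :: ··a··> t1, ··b··> t0, ··b··> t2, ··b··> t3
  t2 = (a.(rec X. a.(0 + X + b.X) + b.(a.X)\{a} + b.a.b.X\{b}))\{a} :: stopped
  t3 = a.b.(rec X. a.(0 + X + b.X) + b.(a.X)\{a} + b.a.b.X\{b})\{b} :: ··a··> t4
  t4 = b.(rec X. a.(0 + X + b.X) + b.(a.X)\{a} + b.a.b.X\{b})\{b} :: ··b··> t5
  t5 = (rec X. a.(0 + X + b.X) + b.(a.X)\{a} + b.a.b.X\{b})\{b} :: ··a··> t6
  t6 = (0 + (rec X. a.(0 + X + b.X) + b.(a.X)\{a} + b.a.b.X\{b}) + b.(rec X. a.(0 + X + b.X) + b.(a.X)\{a} + b.a.b.X\{b}))\{b} :: ··a··> t6
Bisimilarity quotient blocks:
  B0 = {s0, t0}
  B1 = {s2, t2}
  B2 = {s1, t1}
  B3 = {s3, t3}
  B4 = {s4, t4}
  B5 = {s5, s6, t5, t6}
s0 ∈ B0, t0 ∈ B0 → same block

P ~ Q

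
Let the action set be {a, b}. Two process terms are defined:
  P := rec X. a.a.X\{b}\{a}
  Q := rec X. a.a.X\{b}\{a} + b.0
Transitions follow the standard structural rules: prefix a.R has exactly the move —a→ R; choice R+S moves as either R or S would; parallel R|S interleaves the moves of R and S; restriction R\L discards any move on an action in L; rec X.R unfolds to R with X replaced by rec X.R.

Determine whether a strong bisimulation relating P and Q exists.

NO

Reachable graph of P (3 states):
  p0 = rec X. a.a.X\{b}\{a} :: ··a··> p1
  p1 = a.(rec X. a.a.X\{b}\{a})\{b}\{a} :: ··a··> p2
  p2 = (rec X. a.a.X\{b}\{a})\{b}\{a} :: (no moves)
Reachable graph of Q (4 states):
  q0 = rec X. a.a.X\{b}\{a} + b.0 :: ··a··> q1, ··b··> q2
  q1 = a.(rec X. a.a.X\{b}\{a} + b.0)\{b}\{a} :: ··a··> q3
  q2 = 0 :: (no moves)
  q3 = (rec X. a.a.X\{b}\{a} + b.0)\{b}\{a} :: (no moves)
Coarsest stable partition (strong bisimilarity classes):
  B0 = {p0}
  B1 = {p1, q1}
  B2 = {p2, q2, q3}
  B3 = {q0}
p0 ∈ B0, q0 ∈ B3 → different blocks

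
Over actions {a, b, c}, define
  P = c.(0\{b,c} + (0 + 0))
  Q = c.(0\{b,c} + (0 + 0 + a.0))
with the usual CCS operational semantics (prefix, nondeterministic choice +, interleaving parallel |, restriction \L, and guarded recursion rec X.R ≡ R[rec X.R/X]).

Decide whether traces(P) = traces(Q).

P's transition system — 2 states:
  s0 = c.(0\{b,c} + (0 + 0)) | =c=> s1
  s1 = 0\{b,c} + (0 + 0) | (no moves)
Q's transition system — 3 states:
  t0 = c.(0\{b,c} + (0 + 0 + a.0)) | =c=> t1
  t1 = 0\{b,c} + (0 + 0 + a.0) | =a=> t2
  t2 = 0 | (no moves)
Executing ca from Q (initial set {t0}):
  step 1 (c): {t1}
  step 2 (a): {t2}
  ✓ Q
Executing ca from P (initial set {s0}):
  step 1 (c): {s1}
  step 2 (a): ∅  — P cannot continue

NO — witness ⟨ca⟩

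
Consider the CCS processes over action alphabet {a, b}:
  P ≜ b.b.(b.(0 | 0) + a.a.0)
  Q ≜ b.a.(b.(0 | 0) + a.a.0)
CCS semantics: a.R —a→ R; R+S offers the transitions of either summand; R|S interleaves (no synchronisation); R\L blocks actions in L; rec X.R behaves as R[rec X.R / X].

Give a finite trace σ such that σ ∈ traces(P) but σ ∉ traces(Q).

bb

Reachable graph of P (6 states):
  m0 = b.b.(b.(0 | 0) + a.a.0) ⊢ —b→ m1
  m1 = b.(b.(0 | 0) + a.a.0) ⊢ —b→ m2
  m2 = b.(0 | 0) + a.a.0 ⊢ —a→ m3, —b→ m4
  m3 = a.0 ⊢ —a→ m5
  m4 = 0 | 0 ⊢ deadlocked
  m5 = 0 ⊢ deadlocked
Reachable graph of Q (6 states):
  n0 = b.a.(b.(0 | 0) + a.a.0) ⊢ —b→ n1
  n1 = a.(b.(0 | 0) + a.a.0) ⊢ —a→ n2
  n2 = b.(0 | 0) + a.a.0 ⊢ —a→ n3, —b→ n4
  n3 = a.0 ⊢ —a→ n5
  n4 = 0 | 0 ⊢ deadlocked
  n5 = 0 ⊢ deadlocked
Trace ⟨bb⟩ through P, begin at {m0}:
  [1] b ⇒ {m1}
  [2] b ⇒ {m2}
  — P admits the full trace.
Trace ⟨bb⟩ through Q, begin at {n0}:
  [1] b ⇒ {n1}
  [2] b ⇒ no successor for Q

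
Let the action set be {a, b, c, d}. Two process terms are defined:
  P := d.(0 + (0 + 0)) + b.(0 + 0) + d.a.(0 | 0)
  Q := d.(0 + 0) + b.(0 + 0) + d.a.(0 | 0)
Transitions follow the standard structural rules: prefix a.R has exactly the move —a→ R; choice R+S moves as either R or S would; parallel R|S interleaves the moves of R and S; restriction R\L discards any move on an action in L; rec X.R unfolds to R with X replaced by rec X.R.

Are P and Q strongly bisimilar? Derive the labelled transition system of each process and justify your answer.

Reachable graph of P (5 states):
  m0 = d.(0 + (0 + 0)) + b.(0 + 0) + d.a.(0 | 0) → =b=> m1, =d=> m2, =d=> m3
  m1 = 0 + 0 → deadlocked
  m2 = 0 + (0 + 0) → deadlocked
  m3 = a.(0 | 0) → =a=> m4
  m4 = 0 | 0 → deadlocked
Reachable graph of Q (4 states):
  n0 = d.(0 + 0) + b.(0 + 0) + d.a.(0 | 0) → =b=> n1, =d=> n1, =d=> n2
  n1 = 0 + 0 → deadlocked
  n2 = a.(0 | 0) → =a=> n3
  n3 = 0 | 0 → deadlocked
Coarsest stable partition (strong bisimilarity classes):
  B0 = {m0, n0}
  B1 = {m3, n2}
  B2 = {m1, m2, m4, n1, n3}
m0 ∈ B0, n0 ∈ B0 → same block

bisimilar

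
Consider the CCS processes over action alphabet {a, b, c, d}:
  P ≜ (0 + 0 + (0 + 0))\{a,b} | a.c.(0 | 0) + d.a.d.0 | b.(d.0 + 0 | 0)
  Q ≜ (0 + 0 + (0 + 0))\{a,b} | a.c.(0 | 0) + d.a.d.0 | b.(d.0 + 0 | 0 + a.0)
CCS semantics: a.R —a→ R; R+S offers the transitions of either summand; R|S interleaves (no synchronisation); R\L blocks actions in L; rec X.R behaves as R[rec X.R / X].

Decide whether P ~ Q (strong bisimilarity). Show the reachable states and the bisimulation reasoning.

NO

P's transition system — 14 states:
  p0 = (0 + 0 + (0 + 0))\{a,b} | a.c.(0 | 0) + d.a.d.0 | b.(d.0 + 0 | 0) ⊢ —a→ p1, —b→ p2, —d→ p3
  p1 = (0 + 0 + (0 + 0))\{a,b} | c.(0 | 0) ⊢ —c→ p4
  p2 = d.a.d.0 | (d.0 + 0 | 0) ⊢ —d→ p5, —d→ p6
  p3 = a.d.0 | b.(d.0 + 0 | 0) ⊢ —a→ p7, —b→ p5
  p4 = (0 + 0 + (0 + 0))\{a,b} | (0 | 0) ⊢ ∅
  p5 = a.d.0 | (d.0 + 0 | 0) ⊢ —a→ p8, —d→ p9
  p6 = d.a.d.0 | 0 ⊢ —d→ p9
  p7 = d.0 | b.(d.0 + 0 | 0) ⊢ —b→ p8, —d→ p10
  p8 = d.0 | (d.0 + 0 | 0) ⊢ —d→ p11, —d→ p12
  p9 = a.d.0 | 0 ⊢ —a→ p12
  p10 = 0 | b.(d.0 + 0 | 0) ⊢ —b→ p11
  p11 = 0 | (d.0 + 0 | 0) ⊢ —d→ p13
  p12 = d.0 | 0 ⊢ —d→ p13
  p13 = 0 | 0 ⊢ ∅
Q's transition system — 14 states:
  q0 = (0 + 0 + (0 + 0))\{a,b} | a.c.(0 | 0) + d.a.d.0 | b.(d.0 + 0 | 0 + a.0) ⊢ —a→ q1, —b→ q2, —d→ q3
  q1 = (0 + 0 + (0 + 0))\{a,b} | c.(0 | 0) ⊢ —c→ q4
  q2 = d.a.d.0 | (d.0 + 0 | 0 + a.0) ⊢ —a→ q5, —d→ q5, —d→ q6
  q3 = a.d.0 | b.(d.0 + 0 | 0 + a.0) ⊢ —a→ q7, —b→ q6
  q4 = (0 + 0 + (0 + 0))\{a,b} | (0 | 0) ⊢ ∅
  q5 = d.a.d.0 | 0 ⊢ —d→ q8
  q6 = a.d.0 | (d.0 + 0 | 0 + a.0) ⊢ —a→ q8, —a→ q9, —d→ q8
  q7 = d.0 | b.(d.0 + 0 | 0 + a.0) ⊢ —b→ q9, —d→ q10
  q8 = a.d.0 | 0 ⊢ —a→ q11
  q9 = d.0 | (d.0 + 0 | 0 + a.0) ⊢ —a→ q11, —d→ q11, —d→ q12
  q10 = 0 | b.(d.0 + 0 | 0 + a.0) ⊢ —b→ q12
  q11 = d.0 | 0 ⊢ —d→ q13
  q12 = 0 | (d.0 + 0 | 0 + a.0) ⊢ —a→ q13, —d→ q13
  q13 = 0 | 0 ⊢ ∅
Bisimilarity quotient blocks:
  B0 = {p0}
  B1 = {p2}
  B2 = {p6, q5}
  B3 = {p9, q8}
  B4 = {p11, p12, q11}
  B5 = {p13, p4, q13, q4}
  B6 = {p5}
  B7 = {p8}
  B8 = {p1, q1}
  B9 = {p3}
  B10 = {p7}
  B11 = {p10}
  B12 = {q0}
  B13 = {q3}
  B14 = {q6}
  B15 = {q9}
  B16 = {q12}
  B17 = {q7}
  B18 = {q10}
  B19 = {q2}
p0 ∈ B0, q0 ∈ B12 → different blocks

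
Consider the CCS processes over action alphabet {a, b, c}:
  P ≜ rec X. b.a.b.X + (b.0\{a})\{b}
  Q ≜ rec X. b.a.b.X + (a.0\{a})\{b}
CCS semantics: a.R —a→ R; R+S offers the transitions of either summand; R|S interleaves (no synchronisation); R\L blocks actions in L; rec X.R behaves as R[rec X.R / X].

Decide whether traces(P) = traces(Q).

Reachable graph of P (3 states):
  u0 = rec X. b.a.b.X + (b.0\{a})\{b} ⊢ -b-> u1
  u1 = a.b.(rec X. b.a.b.X + (b.0\{a})\{b}) ⊢ -a-> u2
  u2 = b.(rec X. b.a.b.X + (b.0\{a})\{b}) ⊢ -b-> u0
Reachable graph of Q (4 states):
  v0 = rec X. b.a.b.X + (a.0\{a})\{b} ⊢ -a-> v1, -b-> v2
  v1 = 0\{a}\{b} ⊢ ·
  v2 = a.b.(rec X. b.a.b.X + (a.0\{a})\{b}) ⊢ -a-> v3
  v3 = b.(rec X. b.a.b.X + (a.0\{a})\{b}) ⊢ -b-> v0
Trace ⟨a⟩ through Q, begin at {v0}:
  step 1 (a): {v1}
  ✓ Q
Trace ⟨a⟩ through P, begin at {u0}:
  step 1 (a): ∅  — P cannot continue

NO — witness ⟨a⟩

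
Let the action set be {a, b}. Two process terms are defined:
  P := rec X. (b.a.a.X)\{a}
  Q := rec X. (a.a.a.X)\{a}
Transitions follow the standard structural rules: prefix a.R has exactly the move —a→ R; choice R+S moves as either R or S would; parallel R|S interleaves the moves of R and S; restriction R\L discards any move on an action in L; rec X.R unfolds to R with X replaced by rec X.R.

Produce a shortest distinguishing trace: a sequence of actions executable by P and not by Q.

LTS(P): 2 reachable states
  s0 = rec X. (b.a.a.X)\{a} has moves ··b··> s1
  s1 = (a.a.(rec X. (b.a.a.X)\{a}))\{a} has moves ∅
LTS(Q): 1 reachable states
  t0 = rec X. (a.a.a.X)\{a} has moves ∅
Executing b from P (initial set {s0}):
  after b @ step 1: {s1}
  — P admits the full trace.
Executing b from Q (initial set {t0}):
  after b @ step 1: no successor for Q

b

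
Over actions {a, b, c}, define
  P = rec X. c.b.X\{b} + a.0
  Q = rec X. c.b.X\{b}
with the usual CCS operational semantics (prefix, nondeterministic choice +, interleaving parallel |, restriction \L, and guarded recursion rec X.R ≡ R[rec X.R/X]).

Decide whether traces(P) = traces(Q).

LTS(P): 6 reachable states
  s0 = rec X. c.b.X\{b} + a.0 :: --a--▸ s1, --c--▸ s2
  s1 = 0 :: ∅
  s2 = b.(rec X. c.b.X\{b} + a.0)\{b} :: --b--▸ s3
  s3 = (rec X. c.b.X\{b} + a.0)\{b} :: --a--▸ s4, --c--▸ s5
  s4 = 0\{b} :: ∅
  s5 = (b.(rec X. c.b.X\{b} + a.0)\{b})\{b} :: ∅
LTS(Q): 4 reachable states
  t0 = rec X. c.b.X\{b} :: --c--▸ t1
  t1 = b.(rec X. c.b.X\{b})\{b} :: --b--▸ t2
  t2 = (rec X. c.b.X\{b})\{b} :: --c--▸ t3
  t3 = (b.(rec X. c.b.X\{b})\{b})\{b} :: ∅
Executing a from P (initial set {s0}):
  [1] a ⇒ {s1}
  P completes σ.
Executing a from Q (initial set {t0}):
  [1] a ⇒ ∅ (Q stuck)

NO — witness ⟨a⟩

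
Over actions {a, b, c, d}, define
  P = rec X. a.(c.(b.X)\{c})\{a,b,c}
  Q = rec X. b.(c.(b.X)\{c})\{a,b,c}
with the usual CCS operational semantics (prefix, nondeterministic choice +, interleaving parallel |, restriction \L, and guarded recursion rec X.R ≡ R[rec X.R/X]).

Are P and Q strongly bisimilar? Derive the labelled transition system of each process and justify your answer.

not bisimilar

Reachable graph of P (2 states):
  u0 = rec X. a.(c.(b.X)\{c})\{a,b,c} has moves ··a··> u1
  u1 = (c.(b.(rec X. a.(c.(b.X)\{c})\{a,b,c}))\{c})\{a,b,c} has moves deadlocked
Reachable graph of Q (2 states):
  v0 = rec X. b.(c.(b.X)\{c})\{a,b,c} has moves ··b··> v1
  v1 = (c.(b.(rec X. b.(c.(b.X)\{c})\{a,b,c}))\{c})\{a,b,c} has moves deadlocked
Coarsest stable partition (strong bisimilarity classes):
  B0 = {u0}
  B1 = {u1, v1}
  B2 = {v0}
u0 ∈ B0, v0 ∈ B2 → different blocks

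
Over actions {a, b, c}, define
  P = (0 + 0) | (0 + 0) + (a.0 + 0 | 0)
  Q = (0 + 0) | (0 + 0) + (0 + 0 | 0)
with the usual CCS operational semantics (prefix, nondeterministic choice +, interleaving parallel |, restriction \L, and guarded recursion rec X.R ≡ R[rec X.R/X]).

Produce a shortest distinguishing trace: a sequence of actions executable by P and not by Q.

a

P's transition system — 2 states:
  p0 = (0 + 0) | (0 + 0) + (a.0 + 0 | 0) ⊢ --a--▸ p1
  p1 = 0 ⊢ stopped
Q's transition system — 1 states:
  q0 = (0 + 0) | (0 + 0) + (0 + 0 | 0) ⊢ stopped
Run σ = ⟨a⟩ on P: start {p0}
  [1] a ⇒ {p1}
  — P admits the full trace.
Run σ = ⟨a⟩ on Q: start {q0}
  [1] a ⇒ ∅ (Q stuck)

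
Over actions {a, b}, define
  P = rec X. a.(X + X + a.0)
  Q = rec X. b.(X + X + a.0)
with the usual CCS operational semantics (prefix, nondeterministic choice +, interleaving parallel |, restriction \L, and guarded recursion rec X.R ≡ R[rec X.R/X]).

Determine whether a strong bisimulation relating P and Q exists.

NO

LTS(P): 3 reachable states
  m0 = rec X. a.(X + X + a.0) ⊢ ··a··> m1
  m1 = (rec X. a.(X + X + a.0)) + (rec X. a.(X + X + a.0)) + a.0 ⊢ ··a··> m1, ··a··> m2
  m2 = 0 ⊢ (no moves)
LTS(Q): 3 reachable states
  n0 = rec X. b.(X + X + a.0) ⊢ ··b··> n1
  n1 = (rec X. b.(X + X + a.0)) + (rec X. b.(X + X + a.0)) + a.0 ⊢ ··a··> n2, ··b··> n1
  n2 = 0 ⊢ (no moves)
Coarsest stable partition (strong bisimilarity classes):
  B0 = {m0}
  B1 = {m1}
  B2 = {m2, n2}
  B3 = {n0}
  B4 = {n1}
m0 ∈ B0, n0 ∈ B3 → different blocks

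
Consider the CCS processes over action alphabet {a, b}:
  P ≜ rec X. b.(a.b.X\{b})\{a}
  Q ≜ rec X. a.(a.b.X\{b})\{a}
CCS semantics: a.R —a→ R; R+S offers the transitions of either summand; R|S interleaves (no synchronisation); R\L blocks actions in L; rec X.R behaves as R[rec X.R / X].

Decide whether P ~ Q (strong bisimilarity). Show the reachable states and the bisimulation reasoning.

LTS(P): 2 reachable states
  p0 = rec X. b.(a.b.X\{b})\{a} :: =b=> p1
  p1 = (a.b.(rec X. b.(a.b.X\{b})\{a})\{b})\{a} :: ·
LTS(Q): 2 reachable states
  q0 = rec X. a.(a.b.X\{b})\{a} :: =a=> q1
  q1 = (a.b.(rec X. a.(a.b.X\{b})\{a})\{b})\{a} :: ·
Coarsest stable partition (strong bisimilarity classes):
  B0 = {p0}
  B1 = {p1, q1}
  B2 = {q0}
p0 ∈ B0, q0 ∈ B2 → different blocks

not bisimilar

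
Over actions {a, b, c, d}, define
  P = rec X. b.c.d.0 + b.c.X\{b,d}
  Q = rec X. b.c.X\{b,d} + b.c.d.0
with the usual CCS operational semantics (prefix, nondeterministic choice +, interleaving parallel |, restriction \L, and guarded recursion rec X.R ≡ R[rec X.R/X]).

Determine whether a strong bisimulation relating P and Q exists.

bisimilar

Reachable graph of P (6 states):
  u0 = rec X. b.c.d.0 + b.c.X\{b,d} | —b→ u1, —b→ u2
  u1 = c.(rec X. b.c.d.0 + b.c.X\{b,d})\{b,d} | —c→ u3
  u2 = c.d.0 | —c→ u4
  u3 = (rec X. b.c.d.0 + b.c.X\{b,d})\{b,d} | ∅
  u4 = d.0 | —d→ u5
  u5 = 0 | ∅
Reachable graph of Q (6 states):
  v0 = rec X. b.c.X\{b,d} + b.c.d.0 | —b→ v1, —b→ v2
  v1 = c.(rec X. b.c.X\{b,d} + b.c.d.0)\{b,d} | —c→ v3
  v2 = c.d.0 | —c→ v4
  v3 = (rec X. b.c.X\{b,d} + b.c.d.0)\{b,d} | ∅
  v4 = d.0 | —d→ v5
  v5 = 0 | ∅
Coarsest stable partition (strong bisimilarity classes):
  B0 = {u0, v0}
  B1 = {u1, v1}
  B2 = {u3, u5, v3, v5}
  B3 = {u2, v2}
  B4 = {u4, v4}
u0 ∈ B0, v0 ∈ B0 → same block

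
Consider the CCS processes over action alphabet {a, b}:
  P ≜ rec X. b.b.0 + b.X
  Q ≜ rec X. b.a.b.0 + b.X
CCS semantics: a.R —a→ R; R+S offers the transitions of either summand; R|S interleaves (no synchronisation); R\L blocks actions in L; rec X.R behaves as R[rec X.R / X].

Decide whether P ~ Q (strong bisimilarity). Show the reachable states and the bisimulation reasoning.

P ≁ Q

Reachable graph of P (3 states):
  u0 = rec X. b.b.0 + b.X has moves -b-> u0, -b-> u1
  u1 = b.0 has moves -b-> u2
  u2 = 0 has moves ·
Reachable graph of Q (4 states):
  v0 = rec X. b.a.b.0 + b.X has moves -b-> v0, -b-> v1
  v1 = a.b.0 has moves -a-> v2
  v2 = b.0 has moves -b-> v3
  v3 = 0 has moves ·
Partition-refinement fixed point:
  B0 = {u0}
  B1 = {u1, v2}
  B2 = {u2, v3}
  B3 = {v0}
  B4 = {v1}
u0 ∈ B0, v0 ∈ B3 → different blocks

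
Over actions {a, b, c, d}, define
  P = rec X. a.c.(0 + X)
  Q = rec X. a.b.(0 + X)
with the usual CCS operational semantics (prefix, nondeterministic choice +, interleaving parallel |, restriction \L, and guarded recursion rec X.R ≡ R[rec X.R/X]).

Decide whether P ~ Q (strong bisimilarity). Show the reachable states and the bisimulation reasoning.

not bisimilar

P's transition system — 3 states:
  s0 = rec X. a.c.(0 + X) | --a--▸ s1
  s1 = c.(0 + (rec X. a.c.(0 + X))) | --c--▸ s2
  s2 = 0 + (rec X. a.c.(0 + X)) | --a--▸ s1
Q's transition system — 3 states:
  t0 = rec X. a.b.(0 + X) | --a--▸ t1
  t1 = b.(0 + (rec X. a.b.(0 + X))) | --b--▸ t2
  t2 = 0 + (rec X. a.b.(0 + X)) | --a--▸ t1
Bisimilarity quotient blocks:
  B0 = {s0, s2}
  B1 = {s1}
  B2 = {t0, t2}
  B3 = {t1}
s0 ∈ B0, t0 ∈ B2 → different blocks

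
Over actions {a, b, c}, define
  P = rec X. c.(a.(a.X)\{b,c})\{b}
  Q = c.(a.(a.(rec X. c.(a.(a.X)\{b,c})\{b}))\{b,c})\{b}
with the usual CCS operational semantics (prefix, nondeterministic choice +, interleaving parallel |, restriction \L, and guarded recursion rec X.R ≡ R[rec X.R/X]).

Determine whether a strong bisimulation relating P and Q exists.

YES

LTS(P): 4 reachable states
  u0 = rec X. c.(a.(a.X)\{b,c})\{b} ⊢ --c--▸ u1
  u1 = (a.(a.(rec X. c.(a.(a.X)\{b,c})\{b}))\{b,c})\{b} ⊢ --a--▸ u2
  u2 = (a.(rec X. c.(a.(a.X)\{b,c})\{b}))\{b,c}\{b} ⊢ --a--▸ u3
  u3 = (rec X. c.(a.(a.X)\{b,c})\{b})\{b,c}\{b} ⊢ deadlocked
LTS(Q): 4 reachable states
  v0 = c.(a.(a.(rec X. c.(a.(a.X)\{b,c})\{b}))\{b,c})\{b} ⊢ --c--▸ v1
  v1 = (a.(a.(rec X. c.(a.(a.X)\{b,c})\{b}))\{b,c})\{b} ⊢ --a--▸ v2
  v2 = (a.(rec X. c.(a.(a.X)\{b,c})\{b}))\{b,c}\{b} ⊢ --a--▸ v3
  v3 = (rec X. c.(a.(a.X)\{b,c})\{b})\{b,c}\{b} ⊢ deadlocked
Coarsest stable partition (strong bisimilarity classes):
  B0 = {u0, v0}
  B1 = {u1, v1}
  B2 = {u2, v2}
  B3 = {u3, v3}
u0 ∈ B0, v0 ∈ B0 → same block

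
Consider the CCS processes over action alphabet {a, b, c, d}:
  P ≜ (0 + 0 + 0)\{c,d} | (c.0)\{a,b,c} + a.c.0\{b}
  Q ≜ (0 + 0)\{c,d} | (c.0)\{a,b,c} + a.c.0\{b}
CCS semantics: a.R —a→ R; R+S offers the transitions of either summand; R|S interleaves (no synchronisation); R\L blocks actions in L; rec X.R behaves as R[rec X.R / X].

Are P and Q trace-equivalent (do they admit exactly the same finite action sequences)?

traces(P) = traces(Q)

Reachable graph of P (3 states):
  u0 = (0 + 0 + 0)\{c,d} | (c.0)\{a,b,c} + a.c.0\{b} :: —a→ u1
  u1 = c.0\{b} :: —c→ u2
  u2 = 0\{b} :: ·
Reachable graph of Q (3 states):
  v0 = (0 + 0)\{c,d} | (c.0)\{a,b,c} + a.c.0\{b} :: —a→ v1
  v1 = c.0\{b} :: —c→ v2
  v2 = 0\{b} :: ·
Coarsest stable partition (strong bisimilarity classes):
  B0 = {u0, v0}
  B1 = {u1, v1}
  B2 = {u2, v2}
u0 ∈ B0, v0 ∈ B0 → same block
Bisimilar ⇒ trace-equivalent.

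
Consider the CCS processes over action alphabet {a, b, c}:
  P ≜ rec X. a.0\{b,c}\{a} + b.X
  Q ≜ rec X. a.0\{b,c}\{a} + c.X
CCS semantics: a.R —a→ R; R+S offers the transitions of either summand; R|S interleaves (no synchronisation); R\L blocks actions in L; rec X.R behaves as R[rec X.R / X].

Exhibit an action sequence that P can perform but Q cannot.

Reachable graph of P (2 states):
  m0 = rec X. a.0\{b,c}\{a} + b.X → =a=> m1, =b=> m0
  m1 = 0\{b,c}\{a} → ·
Reachable graph of Q (2 states):
  n0 = rec X. a.0\{b,c}\{a} + c.X → =a=> n1, =c=> n0
  n1 = 0\{b,c}\{a} → ·
Executing b from P (initial set {m0}):
  [1] b ⇒ {m0}
  P completes σ.
Executing b from Q (initial set {n0}):
  [1] b ⇒ ∅  — Q cannot continue

b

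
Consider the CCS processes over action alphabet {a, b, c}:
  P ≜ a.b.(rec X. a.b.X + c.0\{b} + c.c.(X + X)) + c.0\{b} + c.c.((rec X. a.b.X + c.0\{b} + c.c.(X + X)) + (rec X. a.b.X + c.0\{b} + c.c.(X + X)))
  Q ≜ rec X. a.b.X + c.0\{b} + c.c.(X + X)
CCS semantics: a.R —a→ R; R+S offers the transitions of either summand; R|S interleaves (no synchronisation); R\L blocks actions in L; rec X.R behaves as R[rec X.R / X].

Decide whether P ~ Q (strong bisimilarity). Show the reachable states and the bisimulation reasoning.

P ~ Q

LTS(P): 6 reachable states
  u0 = a.b.(rec X. a.b.X + c.0\{b} + c.c.(X + X)) + c.0\{b} + c.c.((rec X. a.b.X + c.0\{b} + c.c.(X + X)) + (rec X. a.b.X + c.0\{b} + c.c.(X + X))) :: -a-> u1, -c-> u2, -c-> u3
  u1 = b.(rec X. a.b.X + c.0\{b} + c.c.(X + X)) :: -b-> u4
  u2 = 0\{b} :: stopped
  u3 = c.((rec X. a.b.X + c.0\{b} + c.c.(X + X)) + (rec X. a.b.X + c.0\{b} + c.c.(X + X))) :: -c-> u5
  u4 = rec X. a.b.X + c.0\{b} + c.c.(X + X) :: -a-> u1, -c-> u2, -c-> u3
  u5 = (rec X. a.b.X + c.0\{b} + c.c.(X + X)) + (rec X. a.b.X + c.0\{b} + c.c.(X + X)) :: -a-> u1, -c-> u2, -c-> u3
LTS(Q): 5 reachable states
  v0 = rec X. a.b.X + c.0\{b} + c.c.(X + X) :: -a-> v1, -c-> v2, -c-> v3
  v1 = b.(rec X. a.b.X + c.0\{b} + c.c.(X + X)) :: -b-> v0
  v2 = 0\{b} :: stopped
  v3 = c.((rec X. a.b.X + c.0\{b} + c.c.(X + X)) + (rec X. a.b.X + c.0\{b} + c.c.(X + X))) :: -c-> v4
  v4 = (rec X. a.b.X + c.0\{b} + c.c.(X + X)) + (rec X. a.b.X + c.0\{b} + c.c.(X + X)) :: -a-> v1, -c-> v2, -c-> v3
Coarsest stable partition (strong bisimilarity classes):
  B0 = {u0, u4, u5, v0, v4}
  B1 = {u3, v3}
  B2 = {u2, v2}
  B3 = {u1, v1}
u0 ∈ B0, v0 ∈ B0 → same block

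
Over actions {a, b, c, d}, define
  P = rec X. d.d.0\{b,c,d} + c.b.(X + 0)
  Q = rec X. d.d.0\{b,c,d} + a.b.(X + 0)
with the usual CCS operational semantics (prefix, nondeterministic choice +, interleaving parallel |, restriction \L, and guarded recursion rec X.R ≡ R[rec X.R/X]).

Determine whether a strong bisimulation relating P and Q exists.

LTS(P): 5 reachable states
  u0 = rec X. d.d.0\{b,c,d} + c.b.(X + 0) | ··c··> u1, ··d··> u2
  u1 = b.((rec X. d.d.0\{b,c,d} + c.b.(X + 0)) + 0) | ··b··> u3
  u2 = d.0\{b,c,d} | ··d··> u4
  u3 = (rec X. d.d.0\{b,c,d} + c.b.(X + 0)) + 0 | ··c··> u1, ··d··> u2
  u4 = 0\{b,c,d} | ∅
LTS(Q): 5 reachable states
  v0 = rec X. d.d.0\{b,c,d} + a.b.(X + 0) | ··a··> v1, ··d··> v2
  v1 = b.((rec X. d.d.0\{b,c,d} + a.b.(X + 0)) + 0) | ··b··> v3
  v2 = d.0\{b,c,d} | ··d··> v4
  v3 = (rec X. d.d.0\{b,c,d} + a.b.(X + 0)) + 0 | ··a··> v1, ··d··> v2
  v4 = 0\{b,c,d} | ∅
Bisimilarity quotient blocks:
  B0 = {u0, u3}
  B1 = {u1}
  B2 = {u2, v2}
  B3 = {u4, v4}
  B4 = {v0, v3}
  B5 = {v1}
u0 ∈ B0, v0 ∈ B4 → different blocks

NO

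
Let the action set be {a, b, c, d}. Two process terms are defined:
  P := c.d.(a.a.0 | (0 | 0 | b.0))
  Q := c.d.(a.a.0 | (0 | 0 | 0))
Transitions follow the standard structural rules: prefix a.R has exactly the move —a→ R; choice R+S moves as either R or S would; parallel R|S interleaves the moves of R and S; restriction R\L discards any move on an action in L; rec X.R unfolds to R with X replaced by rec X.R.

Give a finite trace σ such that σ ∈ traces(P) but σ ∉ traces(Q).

cdb

P's transition system — 8 states:
  u0 = c.d.(a.a.0 | (0 | 0 | b.0)) | =c=> u1
  u1 = d.(a.a.0 | (0 | 0 | b.0)) | =d=> u2
  u2 = a.a.0 | (0 | 0 | b.0) | =a=> u3, =b=> u4
  u3 = a.0 | (0 | 0 | b.0) | =a=> u5, =b=> u6
  u4 = a.a.0 | (0 | 0 | 0) | =a=> u6
  u5 = 0 | (0 | 0 | b.0) | =b=> u7
  u6 = a.0 | (0 | 0 | 0) | =a=> u7
  u7 = 0 | (0 | 0 | 0) | (no moves)
Q's transition system — 5 states:
  v0 = c.d.(a.a.0 | (0 | 0 | 0)) | =c=> v1
  v1 = d.(a.a.0 | (0 | 0 | 0)) | =d=> v2
  v2 = a.a.0 | (0 | 0 | 0) | =a=> v3
  v3 = a.0 | (0 | 0 | 0) | =a=> v4
  v4 = 0 | (0 | 0 | 0) | (no moves)
Run σ = ⟨cdb⟩ on P: start {u0}
  step 1 (c): {u1}
  step 2 (d): {u2}
  step 3 (b): {u4}
  ✓ P
Run σ = ⟨cdb⟩ on Q: start {v0}
  step 1 (c): {v1}
  step 2 (d): {v2}
  step 3 (b): no successor for Q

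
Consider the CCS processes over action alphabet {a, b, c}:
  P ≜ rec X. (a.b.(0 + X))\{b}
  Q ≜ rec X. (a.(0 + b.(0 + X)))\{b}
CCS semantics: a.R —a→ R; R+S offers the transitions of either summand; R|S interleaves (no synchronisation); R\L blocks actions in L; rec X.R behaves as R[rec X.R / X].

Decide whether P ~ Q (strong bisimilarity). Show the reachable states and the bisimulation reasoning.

P ~ Q

P's transition system — 2 states:
  s0 = rec X. (a.b.(0 + X))\{b} :: —a→ s1
  s1 = (b.(0 + (rec X. (a.b.(0 + X))\{b})))\{b} :: ·
Q's transition system — 2 states:
  t0 = rec X. (a.(0 + b.(0 + X)))\{b} :: —a→ t1
  t1 = (0 + b.(0 + (rec X. (a.(0 + b.(0 + X)))\{b})))\{b} :: ·
Coarsest stable partition (strong bisimilarity classes):
  B0 = {s0, t0}
  B1 = {s1, t1}
s0 ∈ B0, t0 ∈ B0 → same block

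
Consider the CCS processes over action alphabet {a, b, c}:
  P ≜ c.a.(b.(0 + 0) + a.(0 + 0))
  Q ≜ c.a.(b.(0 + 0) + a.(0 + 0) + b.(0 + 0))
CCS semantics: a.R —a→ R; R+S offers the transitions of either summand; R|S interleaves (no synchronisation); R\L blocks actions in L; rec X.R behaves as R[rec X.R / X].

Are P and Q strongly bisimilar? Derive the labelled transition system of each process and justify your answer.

YES

Reachable graph of P (4 states):
  u0 = c.a.(b.(0 + 0) + a.(0 + 0)) :: =c=> u1
  u1 = a.(b.(0 + 0) + a.(0 + 0)) :: =a=> u2
  u2 = b.(0 + 0) + a.(0 + 0) :: =a=> u3, =b=> u3
  u3 = 0 + 0 :: deadlocked
Reachable graph of Q (4 states):
  v0 = c.a.(b.(0 + 0) + a.(0 + 0) + b.(0 + 0)) :: =c=> v1
  v1 = a.(b.(0 + 0) + a.(0 + 0) + b.(0 + 0)) :: =a=> v2
  v2 = b.(0 + 0) + a.(0 + 0) + b.(0 + 0) :: =a=> v3, =b=> v3
  v3 = 0 + 0 :: deadlocked
Coarsest stable partition (strong bisimilarity classes):
  B0 = {u0, v0}
  B1 = {u1, v1}
  B2 = {u2, v2}
  B3 = {u3, v3}
u0 ∈ B0, v0 ∈ B0 → same block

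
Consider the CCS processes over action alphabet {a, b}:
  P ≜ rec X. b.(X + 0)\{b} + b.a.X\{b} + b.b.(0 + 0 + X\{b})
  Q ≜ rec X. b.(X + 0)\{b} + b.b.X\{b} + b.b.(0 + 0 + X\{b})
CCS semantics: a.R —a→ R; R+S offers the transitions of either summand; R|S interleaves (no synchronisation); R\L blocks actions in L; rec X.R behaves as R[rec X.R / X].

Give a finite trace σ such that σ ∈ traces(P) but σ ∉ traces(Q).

ba

Reachable graph of P (6 states):
  p0 = rec X. b.(X + 0)\{b} + b.a.X\{b} + b.b.(0 + 0 + X\{b}) :: ··b··> p1, ··b··> p2, ··b··> p3
  p1 = ((rec X. b.(X + 0)\{b} + b.a.X\{b} + b.b.(0 + 0 + X\{b})) + 0)\{b} :: ·
  p2 = a.(rec X. b.(X + 0)\{b} + b.a.X\{b} + b.b.(0 + 0 + X\{b}))\{b} :: ··a··> p4
  p3 = b.(0 + 0 + (rec X. b.(X + 0)\{b} + b.a.X\{b} + b.b.(0 + 0 + X\{b}))\{b}) :: ··b··> p5
  p4 = (rec X. b.(X + 0)\{b} + b.a.X\{b} + b.b.(0 + 0 + X\{b}))\{b} :: ·
  p5 = 0 + 0 + (rec X. b.(X + 0)\{b} + b.a.X\{b} + b.b.(0 + 0 + X\{b}))\{b} :: ·
Reachable graph of Q (6 states):
  q0 = rec X. b.(X + 0)\{b} + b.b.X\{b} + b.b.(0 + 0 + X\{b}) :: ··b··> q1, ··b··> q2, ··b··> q3
  q1 = ((rec X. b.(X + 0)\{b} + b.b.X\{b} + b.b.(0 + 0 + X\{b})) + 0)\{b} :: ·
  q2 = b.(0 + 0 + (rec X. b.(X + 0)\{b} + b.b.X\{b} + b.b.(0 + 0 + X\{b}))\{b}) :: ··b··> q4
  q3 = b.(rec X. b.(X + 0)\{b} + b.b.X\{b} + b.b.(0 + 0 + X\{b}))\{b} :: ··b··> q5
  q4 = 0 + 0 + (rec X. b.(X + 0)\{b} + b.b.X\{b} + b.b.(0 + 0 + X\{b}))\{b} :: ·
  q5 = (rec X. b.(X + 0)\{b} + b.b.X\{b} + b.b.(0 + 0 + X\{b}))\{b} :: ·
Run σ = ⟨ba⟩ on P: start {p0}
  after b @ step 1: {p1, p2, p3}
  after a @ step 2: {p4}
  — P admits the full trace.
Run σ = ⟨ba⟩ on Q: start {q0}
  after b @ step 1: {q1, q2, q3}
  after a @ step 2: ∅  — Q cannot continue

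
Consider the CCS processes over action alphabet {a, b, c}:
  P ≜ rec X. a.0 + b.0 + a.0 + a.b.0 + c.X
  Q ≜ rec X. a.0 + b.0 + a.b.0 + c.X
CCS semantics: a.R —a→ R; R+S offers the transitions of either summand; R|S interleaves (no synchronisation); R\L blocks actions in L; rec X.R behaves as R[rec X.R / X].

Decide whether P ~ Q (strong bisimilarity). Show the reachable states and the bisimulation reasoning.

bisimilar

P's transition system — 3 states:
  m0 = rec X. a.0 + b.0 + a.0 + a.b.0 + c.X → =a=> m1, =a=> m2, =b=> m1, =c=> m0
  m1 = 0 → ∅
  m2 = b.0 → =b=> m1
Q's transition system — 3 states:
  n0 = rec X. a.0 + b.0 + a.b.0 + c.X → =a=> n1, =a=> n2, =b=> n1, =c=> n0
  n1 = 0 → ∅
  n2 = b.0 → =b=> n1
Partition-refinement fixed point:
  B0 = {m0, n0}
  B1 = {m1, n1}
  B2 = {m2, n2}
m0 ∈ B0, n0 ∈ B0 → same block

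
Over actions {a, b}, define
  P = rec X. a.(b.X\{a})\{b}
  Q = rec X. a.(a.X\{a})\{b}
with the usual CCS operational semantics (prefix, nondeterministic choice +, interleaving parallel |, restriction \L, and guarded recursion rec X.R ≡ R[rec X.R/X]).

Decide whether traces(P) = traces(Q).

trace-distinct — witness ⟨aa⟩

Reachable graph of P (2 states):
  p0 = rec X. a.(b.X\{a})\{b} ⊢ —a→ p1
  p1 = (b.(rec X. a.(b.X\{a})\{b})\{a})\{b} ⊢ (no moves)
Reachable graph of Q (3 states):
  q0 = rec X. a.(a.X\{a})\{b} ⊢ —a→ q1
  q1 = (a.(rec X. a.(a.X\{a})\{b})\{a})\{b} ⊢ —a→ q2
  q2 = (rec X. a.(a.X\{a})\{b})\{a}\{b} ⊢ (no moves)
Executing aa from Q (initial set {q0}):
  [1] a ⇒ {q1}
  [2] a ⇒ {q2}
  ✓ Q
Executing aa from P (initial set {p0}):
  [1] a ⇒ {p1}
  [2] a ⇒ ∅ (P stuck)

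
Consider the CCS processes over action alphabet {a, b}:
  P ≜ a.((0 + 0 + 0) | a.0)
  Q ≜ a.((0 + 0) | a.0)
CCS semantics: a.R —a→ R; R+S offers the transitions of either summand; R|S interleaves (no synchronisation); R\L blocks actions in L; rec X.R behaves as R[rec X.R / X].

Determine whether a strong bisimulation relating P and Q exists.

LTS(P): 3 reachable states
  p0 = a.((0 + 0 + 0) | a.0) ⊢ --a--▸ p1
  p1 = (0 + 0 + 0) | a.0 ⊢ --a--▸ p2
  p2 = (0 + 0 + 0) | 0 ⊢ (no moves)
LTS(Q): 3 reachable states
  q0 = a.((0 + 0) | a.0) ⊢ --a--▸ q1
  q1 = (0 + 0) | a.0 ⊢ --a--▸ q2
  q2 = (0 + 0) | 0 ⊢ (no moves)
Bisimilarity quotient blocks:
  B0 = {p0, q0}
  B1 = {p1, q1}
  B2 = {p2, q2}
p0 ∈ B0, q0 ∈ B0 → same block

bisimilar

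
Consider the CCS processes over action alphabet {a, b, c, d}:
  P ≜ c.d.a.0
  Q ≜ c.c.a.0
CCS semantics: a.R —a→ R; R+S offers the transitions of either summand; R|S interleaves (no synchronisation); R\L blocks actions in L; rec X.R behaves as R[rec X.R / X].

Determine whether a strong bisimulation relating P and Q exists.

P's transition system — 4 states:
  u0 = c.d.a.0 | —c→ u1
  u1 = d.a.0 | —d→ u2
  u2 = a.0 | —a→ u3
  u3 = 0 | (no moves)
Q's transition system — 4 states:
  v0 = c.c.a.0 | —c→ v1
  v1 = c.a.0 | —c→ v2
  v2 = a.0 | —a→ v3
  v3 = 0 | (no moves)
Partition-refinement fixed point:
  B0 = {u0}
  B1 = {u1}
  B2 = {u2, v2}
  B3 = {u3, v3}
  B4 = {v0}
  B5 = {v1}
u0 ∈ B0, v0 ∈ B4 → different blocks

P ≁ Q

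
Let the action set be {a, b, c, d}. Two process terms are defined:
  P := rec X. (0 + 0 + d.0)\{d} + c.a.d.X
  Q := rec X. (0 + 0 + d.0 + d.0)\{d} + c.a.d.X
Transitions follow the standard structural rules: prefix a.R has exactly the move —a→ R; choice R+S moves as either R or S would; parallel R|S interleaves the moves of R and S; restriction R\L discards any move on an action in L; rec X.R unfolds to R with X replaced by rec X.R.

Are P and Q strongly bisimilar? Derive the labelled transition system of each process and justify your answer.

YES

LTS(P): 3 reachable states
  p0 = rec X. (0 + 0 + d.0)\{d} + c.a.d.X | --c--▸ p1
  p1 = a.d.(rec X. (0 + 0 + d.0)\{d} + c.a.d.X) | --a--▸ p2
  p2 = d.(rec X. (0 + 0 + d.0)\{d} + c.a.d.X) | --d--▸ p0
LTS(Q): 3 reachable states
  q0 = rec X. (0 + 0 + d.0 + d.0)\{d} + c.a.d.X | --c--▸ q1
  q1 = a.d.(rec X. (0 + 0 + d.0 + d.0)\{d} + c.a.d.X) | --a--▸ q2
  q2 = d.(rec X. (0 + 0 + d.0 + d.0)\{d} + c.a.d.X) | --d--▸ q0
Partition-refinement fixed point:
  B0 = {p0, q0}
  B1 = {p1, q1}
  B2 = {p2, q2}
p0 ∈ B0, q0 ∈ B0 → same block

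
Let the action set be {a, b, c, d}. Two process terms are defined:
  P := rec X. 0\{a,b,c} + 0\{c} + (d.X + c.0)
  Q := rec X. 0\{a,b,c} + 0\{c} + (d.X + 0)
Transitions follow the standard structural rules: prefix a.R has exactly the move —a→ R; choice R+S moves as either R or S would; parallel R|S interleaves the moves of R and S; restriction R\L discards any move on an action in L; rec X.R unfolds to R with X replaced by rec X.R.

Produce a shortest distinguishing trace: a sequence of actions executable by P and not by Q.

Reachable graph of P (2 states):
  m0 = rec X. 0\{a,b,c} + 0\{c} + (d.X + c.0) | --c--▸ m1, --d--▸ m0
  m1 = 0 | ∅
Reachable graph of Q (1 states):
  n0 = rec X. 0\{a,b,c} + 0\{c} + (d.X + 0) | --d--▸ n0
Executing c from P (initial set {m0}):
  after c @ step 1: {m1}
  P completes σ.
Executing c from Q (initial set {n0}):
  after c @ step 1: ∅  — Q cannot continue

c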